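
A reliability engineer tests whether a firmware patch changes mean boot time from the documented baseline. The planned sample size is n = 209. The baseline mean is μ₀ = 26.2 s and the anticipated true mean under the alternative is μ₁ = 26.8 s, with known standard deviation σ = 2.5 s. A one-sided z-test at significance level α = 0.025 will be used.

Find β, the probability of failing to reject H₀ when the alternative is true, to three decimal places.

Standardized effect: d = |μ₁ − μ₀| / σ = |26.8 − 26.2| / 2.5 = 0.2400
Noncentrality parameter: δ = d·√n = 0.2400 × √209 = 3.4696
One-sided α = 0.025 → critical value z_{0.025} = 1.960.
Power = Φ(δ − 1.960) = Φ(1.510) = 0.9344.
Type II error: β = 1 − power = 1 − 0.9344 = 0.0656.

β ≈ 0.066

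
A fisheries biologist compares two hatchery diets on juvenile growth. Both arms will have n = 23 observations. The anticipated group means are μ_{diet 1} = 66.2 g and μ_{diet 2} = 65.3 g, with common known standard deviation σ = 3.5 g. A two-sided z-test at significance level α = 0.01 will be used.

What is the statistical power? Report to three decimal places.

Power ≈ 0.044

Standardized effect: d = |μ_{diet 1} − μ_{diet 2}| / σ = |66.2 − 65.3| / 3.5 = 0.2571
Noncentrality parameter: δ = d·√(n/2) = 0.2571 × √(23/2) = 0.8720
Critical value for a two-sided test at α = 0.01: z_{α/2} = 2.576.
Power = Φ(δ − 2.576) + Φ(−δ − 2.576) = Φ(-1.704) + Φ(-3.448) = 0.0442 + 0.0003 = 0.0445.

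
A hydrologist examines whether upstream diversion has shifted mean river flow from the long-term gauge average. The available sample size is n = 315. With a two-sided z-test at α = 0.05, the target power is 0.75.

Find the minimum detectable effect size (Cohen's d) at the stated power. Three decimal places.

Required noncentrality: δ = z_{0.025} + z_{0.25} = 1.960 + 0.674 = 2.634.
(The second rejection-region term Φ(−δ − z_{α/2}) is negligible and dropped.)
δ = d·√n ⇒ d = δ/√n = 2.634/√315 = 0.1484.

d ≈ 0.148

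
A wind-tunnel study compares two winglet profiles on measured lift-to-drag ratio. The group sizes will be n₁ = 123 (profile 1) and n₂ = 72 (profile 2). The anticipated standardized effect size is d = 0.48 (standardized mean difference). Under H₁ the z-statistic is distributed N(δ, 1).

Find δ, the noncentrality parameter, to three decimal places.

The noncentrality parameter scales effect size by the design's sample-size factor: δ = d / √(1/n₁ + 1/n₂) = 0.48 / √(1/123 + 1/72) = 3.2348

δ ≈ 3.235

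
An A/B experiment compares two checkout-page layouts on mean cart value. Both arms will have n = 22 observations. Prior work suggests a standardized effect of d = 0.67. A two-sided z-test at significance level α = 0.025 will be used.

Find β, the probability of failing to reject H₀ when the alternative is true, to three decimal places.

Noncentrality parameter: δ = d·√(n/2) = 0.67 × √(22/2) = 2.2221
Two-sided α = 0.025 → critical value z_{0.0125} = 2.241.
Power = Φ(δ − 2.241) + Φ(−δ − 2.241) = Φ(-0.019) + Φ(-4.464) = 0.4923 + 0.0000 = 0.4923.
Type II error: β = 1 − power = 1 − 0.4923 = 0.5077.

β ≈ 0.508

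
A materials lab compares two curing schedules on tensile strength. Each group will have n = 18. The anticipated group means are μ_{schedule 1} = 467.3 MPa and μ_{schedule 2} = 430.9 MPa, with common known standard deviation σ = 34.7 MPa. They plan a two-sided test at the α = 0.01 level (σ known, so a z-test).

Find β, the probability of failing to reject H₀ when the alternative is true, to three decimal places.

Standardized effect: d = |μ_{schedule 1} − μ_{schedule 2}| / σ = |467.3 − 430.9| / 34.7 = 1.0490
Noncentrality parameter: δ = d·√(n/2) = 1.0490 × √(18/2) = 3.1470
Two-sided α = 0.01 → critical value z_{0.005} = 2.576.
Power = Φ(δ − 2.576) + Φ(−δ − 2.576) = Φ(0.571) + Φ(-5.723) = 0.7160 + 0.0000 = 0.7160.
Type II error: β = 1 − power = 1 − 0.7160 = 0.2840.

β ≈ 0.284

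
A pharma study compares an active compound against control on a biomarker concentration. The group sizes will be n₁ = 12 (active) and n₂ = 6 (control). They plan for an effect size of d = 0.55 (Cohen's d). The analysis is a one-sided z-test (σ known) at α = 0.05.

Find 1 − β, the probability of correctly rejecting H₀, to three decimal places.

Power ≈ 0.293

Noncentrality parameter: δ = d / √(1/n₁ + 1/n₂) = 0.55 / √(1/12 + 1/6) = 1.1000
Critical value for a one-sided test at α = 0.05: z_α = 1.645.
Power = Φ(δ − 1.645) = Φ(-0.545) = 0.2929.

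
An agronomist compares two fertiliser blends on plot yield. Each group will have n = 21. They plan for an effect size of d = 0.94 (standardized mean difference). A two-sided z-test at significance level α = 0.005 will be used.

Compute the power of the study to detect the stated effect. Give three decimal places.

Power ≈ 0.594

Noncentrality parameter: δ = d·√(n/2) = 0.94 × √(21/2) = 3.0459
Two-sided α = 0.005 → critical value z_{0.0025} = 2.807.
Power = Φ(δ − 2.807) + Φ(−δ − 2.807) = Φ(0.239) + Φ(-5.853) = 0.5944 + 0.0000 = 0.5944.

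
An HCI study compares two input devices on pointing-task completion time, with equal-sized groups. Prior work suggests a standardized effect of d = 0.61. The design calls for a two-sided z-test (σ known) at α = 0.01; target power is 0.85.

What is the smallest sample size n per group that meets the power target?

n = 71 per group

Set Φ(δ − 2.576) = 0.85; then δ − 2.576 = Φ⁻¹(0.85) = 1.036, giving δ = 3.612.
(Ignoring the negligible lower-tail rejection probability gives the usual closed-form inversion.)
δ = d·√(n/2) ⇒ n = 2(δ/d)² = 2 × (3.612 / 0.61)² = 70.13.
Rounding up, n = 71 per group.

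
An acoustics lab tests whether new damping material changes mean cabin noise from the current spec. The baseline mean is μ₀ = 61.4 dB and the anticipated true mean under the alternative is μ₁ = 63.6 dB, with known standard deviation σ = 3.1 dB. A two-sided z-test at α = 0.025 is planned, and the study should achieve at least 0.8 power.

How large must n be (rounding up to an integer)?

Standardized effect: d = |μ₁ − μ₀| / σ = |63.6 − 61.4| / 3.1 = 0.7097
For power 0.8 need Φ(δ − z_{0.0125}) = 0.8, so δ = z_{0.0125} + z_{0.20} = 2.241 + 0.842 = 3.083.
(Ignoring the negligible lower-tail rejection probability gives the usual closed-form inversion.)
δ = d·√n ⇒ n = (δ/d)² = (3.083 / 0.7097)² = 18.87.
Round up to the next whole unit.

n = 19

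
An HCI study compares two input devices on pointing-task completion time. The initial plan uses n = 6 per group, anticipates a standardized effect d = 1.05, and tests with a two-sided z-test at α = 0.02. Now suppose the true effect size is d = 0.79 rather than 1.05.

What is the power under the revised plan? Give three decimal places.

Power ≈ 0.169

With d = 0.79: δ = d·√(n/2) = 0.79 × √(6/2) = 1.3683. Critical value z_{0.01} = 2.326.
Revised power = Φ(δ − 2.326) + Φ(−δ − 2.326) = Φ(-0.958) + Φ(-3.695) = 0.1690 + 0.0001 = 0.1691.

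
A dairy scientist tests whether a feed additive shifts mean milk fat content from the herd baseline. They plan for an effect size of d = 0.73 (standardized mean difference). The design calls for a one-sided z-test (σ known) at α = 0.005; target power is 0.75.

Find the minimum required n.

Set Φ(δ − 2.576) = 0.75; then δ − 2.576 = Φ⁻¹(0.75) = 0.674, giving δ = 3.250.
δ = d·√n ⇒ n = (δ/d)² = (3.250 / 0.73)² = 19.82.
Round up to the next whole unit.

n = 20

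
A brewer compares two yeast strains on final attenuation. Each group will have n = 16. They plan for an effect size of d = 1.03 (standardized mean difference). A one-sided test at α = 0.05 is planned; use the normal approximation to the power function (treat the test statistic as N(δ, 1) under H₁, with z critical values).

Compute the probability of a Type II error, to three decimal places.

β ≈ 0.102

Noncentrality parameter: δ = d·√(n/2) = 1.03 × √(16/2) = 2.9133
Critical value for a one-sided test at α = 0.05: z_α = 1.645.
Power = Φ(δ − 1.645) = Φ(1.268) = 0.8977.
Type II error: β = 1 − power = 1 − 0.8977 = 0.1023.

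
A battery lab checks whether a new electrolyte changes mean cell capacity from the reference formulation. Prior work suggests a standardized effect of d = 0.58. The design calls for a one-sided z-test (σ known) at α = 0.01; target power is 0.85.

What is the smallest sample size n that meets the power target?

n = 34

Set Φ(δ − 2.326) = 0.85; then δ − 2.326 = Φ⁻¹(0.85) = 1.036, giving δ = 3.363.
δ = d·√n ⇒ n = (δ/d)² = (3.363 / 0.58)² = 33.62.
Round up to the next whole unit.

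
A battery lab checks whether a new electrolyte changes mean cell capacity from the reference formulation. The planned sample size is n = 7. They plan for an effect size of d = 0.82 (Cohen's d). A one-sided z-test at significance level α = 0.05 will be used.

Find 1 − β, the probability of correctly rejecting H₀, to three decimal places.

Noncentrality parameter: δ = d·√n = 0.82 × √7 = 2.1695
Critical value for a one-sided test at α = 0.05: z_α = 1.645.
Power = P(Z > 1.645 − δ) = Φ(0.525) = 0.7001.

Power ≈ 0.700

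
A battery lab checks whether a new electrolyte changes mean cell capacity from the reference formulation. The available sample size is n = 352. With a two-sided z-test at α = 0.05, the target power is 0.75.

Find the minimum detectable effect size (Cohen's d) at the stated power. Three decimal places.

d ≈ 0.140

Need Φ(δ − 1.960) = 0.75, so δ = 1.960 + 0.674 = 2.634.
(The second rejection-region term Φ(−δ − z_{α/2}) is negligible and dropped.)
δ = d·√n ⇒ d = δ/√n = 2.634/√352 = 0.1404.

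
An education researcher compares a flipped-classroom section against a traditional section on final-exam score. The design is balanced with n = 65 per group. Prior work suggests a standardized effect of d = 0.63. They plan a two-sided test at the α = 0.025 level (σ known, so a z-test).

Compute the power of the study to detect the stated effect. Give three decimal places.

Power ≈ 0.912

Noncentrality parameter: λ = d·√(n/2) = 0.63 × √(65/2) = 3.5916
Critical value for a two-sided test at α = 0.025: z_{α/2} = 2.241.
Power = Φ(λ − 2.241) + Φ(−λ − 2.241) = Φ(1.350) + Φ(-5.833) = 0.9115 + 0.0000 = 0.9115.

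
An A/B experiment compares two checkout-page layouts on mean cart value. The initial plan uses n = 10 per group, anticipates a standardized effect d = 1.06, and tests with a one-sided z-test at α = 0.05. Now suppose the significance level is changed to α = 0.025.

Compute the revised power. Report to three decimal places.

Power ≈ 0.659

δ = d·√(n/2) = 1.06 × √(10/2) = 2.3702 (unchanged). New critical value: z_{0.025} = 1.960.
Revised power = P(Z > 1.960 − δ) = Φ(0.410) = 0.6592.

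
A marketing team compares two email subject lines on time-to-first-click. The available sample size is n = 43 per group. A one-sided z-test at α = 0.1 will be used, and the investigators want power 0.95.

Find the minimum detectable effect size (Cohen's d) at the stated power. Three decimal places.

Need Φ(δ − 1.282) = 0.95, so δ = 1.282 + 1.645 = 2.926.
δ = d·√(n/2) ⇒ d = δ/√(n/2) = 2.926/√(43/2) = 0.6311.

d ≈ 0.631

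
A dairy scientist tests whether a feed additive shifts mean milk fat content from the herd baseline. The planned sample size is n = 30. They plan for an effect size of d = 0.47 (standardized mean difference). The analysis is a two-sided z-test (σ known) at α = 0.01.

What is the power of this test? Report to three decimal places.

Power ≈ 0.499

Noncentrality parameter: δ = d·√n = 0.47 × √30 = 2.5743
Critical value for a two-sided test at α = 0.01: z_{α/2} = 2.576.
Power = Φ(δ − 2.576) + Φ(−δ − 2.576) = Φ(-0.002) + Φ(-5.150) = 0.4994 + 0.0000 = 0.4994.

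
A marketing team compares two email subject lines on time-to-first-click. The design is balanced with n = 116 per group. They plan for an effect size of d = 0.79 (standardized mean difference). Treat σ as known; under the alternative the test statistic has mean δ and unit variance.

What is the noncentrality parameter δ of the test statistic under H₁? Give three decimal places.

δ ≈ 6.016

The noncentrality parameter scales effect size by the design's sample-size factor: δ = d·√(n/2) = 0.79 × √(116/2) = 6.0165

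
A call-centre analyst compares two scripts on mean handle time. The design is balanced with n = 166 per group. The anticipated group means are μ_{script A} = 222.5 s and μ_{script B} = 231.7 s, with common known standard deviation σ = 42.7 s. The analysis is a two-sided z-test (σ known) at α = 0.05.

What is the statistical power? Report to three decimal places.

Standardized effect: d = |μ_{script A} − μ_{script B}| / σ = |222.5 − 231.7| / 42.7 = 0.2155
Noncentrality parameter: δ = d·√(n/2) = 0.2155 × √(166/2) = 1.9629
Critical value for a two-sided test at α = 0.05: z_{α/2} = 1.960.
Power = Φ(δ − 1.960) + Φ(−δ − 1.960) = Φ(0.003) + Φ(-3.923) = 0.5012 + 0.0000 = 0.5012.

Power ≈ 0.501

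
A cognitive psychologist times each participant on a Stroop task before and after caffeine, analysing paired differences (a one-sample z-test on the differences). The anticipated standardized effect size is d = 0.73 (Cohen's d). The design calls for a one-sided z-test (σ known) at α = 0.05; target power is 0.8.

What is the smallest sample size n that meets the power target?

n = 12

Set Φ(δ − 1.645) = 0.8; then δ − 1.645 = Φ⁻¹(0.8) = 0.842, giving δ = 2.486.
δ = d·√n ⇒ n = (δ/d)² = (2.486 / 0.73)² = 11.60.
Round up to the next whole unit.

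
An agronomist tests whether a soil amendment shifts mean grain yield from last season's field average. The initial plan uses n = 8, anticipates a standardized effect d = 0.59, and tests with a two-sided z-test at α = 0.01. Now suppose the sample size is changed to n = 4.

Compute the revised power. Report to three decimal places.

With n = 4: δ = d·√n = 0.59 × √4 = 1.1800. Critical value z_{0.005} = 2.576.
Revised power = Φ(δ − 2.576) + Φ(−δ − 2.576) = Φ(-1.396) + Φ(-3.756) = 0.0814 + 0.0001 = 0.0815.

Power ≈ 0.081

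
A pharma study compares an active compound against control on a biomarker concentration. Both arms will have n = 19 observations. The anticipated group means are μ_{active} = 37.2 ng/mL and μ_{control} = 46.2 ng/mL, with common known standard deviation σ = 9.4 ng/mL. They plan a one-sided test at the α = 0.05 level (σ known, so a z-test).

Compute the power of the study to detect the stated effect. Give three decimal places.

Standardized effect: d = |μ_{active} − μ_{control}| / σ = |37.2 − 46.2| / 9.4 = 0.9574
Noncentrality parameter: δ = d·√(n/2) = 0.9574 × √(19/2) = 2.9510
Critical value for a one-sided test at α = 0.05: z_α = 1.645.
Power = Φ(δ − 1.645) = Φ(1.306) = 0.9043.

Power ≈ 0.904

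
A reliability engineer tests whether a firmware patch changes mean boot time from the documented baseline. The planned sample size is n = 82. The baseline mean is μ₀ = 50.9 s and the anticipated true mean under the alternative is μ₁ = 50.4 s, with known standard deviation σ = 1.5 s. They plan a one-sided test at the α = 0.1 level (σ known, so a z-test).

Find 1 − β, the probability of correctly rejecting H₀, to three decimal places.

Standardized effect: d = |μ₁ − μ₀| / σ = |50.4 − 50.9| / 1.5 = 0.3333
Noncentrality parameter: δ = d·√n = 0.3333 × √82 = 3.0185
One-sided α = 0.1 → critical value z_{0.1} = 1.282.
Power = P(Z > 1.282 − δ) = Φ(1.737) = 0.9588.

Power ≈ 0.959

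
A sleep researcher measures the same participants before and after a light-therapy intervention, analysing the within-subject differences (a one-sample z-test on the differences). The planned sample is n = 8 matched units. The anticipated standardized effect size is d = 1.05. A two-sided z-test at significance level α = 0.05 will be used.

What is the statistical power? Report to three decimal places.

Power ≈ 0.844

Noncentrality parameter: δ = d·√n = 1.05 × √8 = 2.9698
Two-sided α = 0.05 → critical value z_{0.025} = 1.960.
Power = Φ(δ − 1.960) + Φ(−δ − 1.960) = Φ(1.010) + Φ(-4.930) = 0.8437 + 0.0000 = 0.8437.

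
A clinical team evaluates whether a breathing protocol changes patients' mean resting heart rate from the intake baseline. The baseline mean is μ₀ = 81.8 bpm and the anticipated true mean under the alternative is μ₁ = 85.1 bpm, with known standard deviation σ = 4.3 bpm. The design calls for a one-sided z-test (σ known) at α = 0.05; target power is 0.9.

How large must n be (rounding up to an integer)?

Standardized effect: d = |μ₁ − μ₀| / σ = |85.1 − 81.8| / 4.3 = 0.7674
Set Φ(δ − 1.645) = 0.9; then δ − 1.645 = Φ⁻¹(0.9) = 1.282, giving δ = 2.926.
δ = d·√n ⇒ n = (δ/d)² = (2.926 / 0.7674)² = 14.54.
Rounding up, n = 15.

n = 15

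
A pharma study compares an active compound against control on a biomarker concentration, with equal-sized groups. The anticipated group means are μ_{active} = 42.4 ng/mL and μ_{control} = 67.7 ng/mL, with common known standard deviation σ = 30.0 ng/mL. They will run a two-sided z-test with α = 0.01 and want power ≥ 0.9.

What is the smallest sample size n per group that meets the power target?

n = 42 per group

Standardized effect: d = |μ_{active} − μ_{control}| / σ = |42.4 − 67.7| / 30.0 = 0.8433
Set Φ(δ − 2.576) = 0.9; then δ − 2.576 = Φ⁻¹(0.9) = 1.282, giving δ = 3.857.
(The Φ(−δ − z_{α/2}) term is vanishingly small for δ > 0 and is dropped in the standard sample-size formula.)
δ = d·√(n/2) ⇒ n = 2(δ/d)² = 2 × (3.857 / 0.8433)² = 41.84.
Rounding up, n = 42 per group.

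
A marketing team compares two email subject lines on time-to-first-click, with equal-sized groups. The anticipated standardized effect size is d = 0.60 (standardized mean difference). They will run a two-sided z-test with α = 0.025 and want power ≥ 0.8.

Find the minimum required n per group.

n = 53 per group

Set Φ(δ − 2.241) = 0.8; then δ − 2.241 = Φ⁻¹(0.8) = 0.842, giving δ = 3.083.
(For δ > 0 the lower-tail rejection region contributes negligibly to power, so the one-term inversion is standard.)
δ = d·√(n/2) ⇒ n = 2(δ/d)² = 2 × (3.083 / 0.60)² = 52.81.
Rounding up, n = 53 per group.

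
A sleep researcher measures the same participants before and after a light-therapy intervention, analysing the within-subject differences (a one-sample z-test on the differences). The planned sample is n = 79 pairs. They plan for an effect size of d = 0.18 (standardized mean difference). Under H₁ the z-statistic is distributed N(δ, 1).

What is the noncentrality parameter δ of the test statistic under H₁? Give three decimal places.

δ = d·√n = 0.18 × √79 = 1.5999

δ ≈ 1.600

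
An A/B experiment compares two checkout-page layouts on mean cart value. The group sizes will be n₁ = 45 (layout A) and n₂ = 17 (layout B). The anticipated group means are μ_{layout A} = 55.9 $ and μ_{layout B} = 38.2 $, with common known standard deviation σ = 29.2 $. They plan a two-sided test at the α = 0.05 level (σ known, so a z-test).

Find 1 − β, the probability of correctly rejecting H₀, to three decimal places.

Standardized effect: d = |μ_{layout A} − μ_{layout B}| / σ = |55.9 − 38.2| / 29.2 = 0.6062
Noncentrality parameter: δ = d / √(1/n₁ + 1/n₂) = 0.6062 / √(1/45 + 1/17) = 2.1292
Critical value for a two-sided test at α = 0.05: z_{α/2} = 1.960.
Power = Φ(δ − 1.960) + Φ(−δ − 1.960) = Φ(0.169) + Φ(-4.089) = 0.5672 + 0.0000 = 0.5672.

Power ≈ 0.567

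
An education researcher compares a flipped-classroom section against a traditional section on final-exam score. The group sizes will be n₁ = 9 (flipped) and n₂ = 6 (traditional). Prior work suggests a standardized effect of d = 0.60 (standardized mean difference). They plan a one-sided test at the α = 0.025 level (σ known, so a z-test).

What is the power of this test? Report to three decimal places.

Power ≈ 0.206

Noncentrality parameter: δ = d / √(1/n₁ + 1/n₂) = 0.60 / √(1/9 + 1/6) = 1.1384
Critical value for a one-sided test at α = 0.025: z_α = 1.960.
Power = P(Z > 1.960 − δ) = Φ(-0.822) = 0.2057.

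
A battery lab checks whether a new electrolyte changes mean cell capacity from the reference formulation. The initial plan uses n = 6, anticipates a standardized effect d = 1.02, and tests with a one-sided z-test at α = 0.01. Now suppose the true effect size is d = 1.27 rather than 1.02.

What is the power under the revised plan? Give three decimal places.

With d = 1.27: δ = d·√n = 1.27 × √6 = 3.1109. Critical value z_{0.01} = 2.326.
Revised power = Φ(δ − 2.326) = Φ(0.785) = 0.7836.

Power ≈ 0.784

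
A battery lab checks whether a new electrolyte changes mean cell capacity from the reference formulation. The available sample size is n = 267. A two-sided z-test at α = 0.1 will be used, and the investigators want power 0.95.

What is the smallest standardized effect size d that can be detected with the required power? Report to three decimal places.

Required noncentrality: δ = z_{0.05} + z_{0.05} = 1.645 + 1.645 = 3.290.
(The second rejection-region term Φ(−δ − z_{α/2}) is negligible and dropped.)
δ = d·√n ⇒ d = δ/√n = 3.290/√267 = 0.2013.

d ≈ 0.201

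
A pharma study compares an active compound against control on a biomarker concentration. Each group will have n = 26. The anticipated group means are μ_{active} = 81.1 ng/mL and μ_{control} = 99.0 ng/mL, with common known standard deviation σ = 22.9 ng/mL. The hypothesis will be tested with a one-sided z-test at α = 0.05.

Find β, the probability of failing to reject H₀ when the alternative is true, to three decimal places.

β ≈ 0.120

Standardized effect: d = |μ_{active} − μ_{control}| / σ = |81.1 − 99.0| / 22.9 = 0.7817
Noncentrality parameter: δ = d·√(n/2) = 0.7817 × √(26/2) = 2.8183
One-sided α = 0.05 → critical value z_{0.05} = 1.645.
Power = P(Z > 1.645 − δ) = Φ(1.173) = 0.8797.
Type II error: β = 1 − power = 1 − 0.8797 = 0.1203.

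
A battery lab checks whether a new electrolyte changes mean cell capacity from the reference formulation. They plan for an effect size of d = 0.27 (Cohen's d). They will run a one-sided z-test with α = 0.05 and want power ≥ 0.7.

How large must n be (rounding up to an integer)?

n = 65

For power 0.7 need Φ(δ − z_{0.05}) = 0.7, so δ = z_{0.05} + z_{0.30} = 1.645 + 0.524 = 2.169.
δ = d·√n ⇒ n = (δ/d)² = (2.169 / 0.27)² = 64.55.
Rounding up, n = 65.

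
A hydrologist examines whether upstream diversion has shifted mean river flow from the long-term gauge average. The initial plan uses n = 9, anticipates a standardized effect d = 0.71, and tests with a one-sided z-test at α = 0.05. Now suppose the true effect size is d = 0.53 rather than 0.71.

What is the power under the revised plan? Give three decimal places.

With d = 0.53: δ = d·√n = 0.53 × √9 = 1.5900. Critical value z_{0.05} = 1.645.
Revised power = Φ(δ − 1.645) = Φ(-0.055) = 0.4781.

Power ≈ 0.478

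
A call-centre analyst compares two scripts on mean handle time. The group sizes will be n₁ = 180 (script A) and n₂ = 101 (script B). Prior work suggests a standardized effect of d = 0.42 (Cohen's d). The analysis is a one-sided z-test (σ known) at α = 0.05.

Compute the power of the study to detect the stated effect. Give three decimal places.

Noncentrality parameter: λ = d / √(1/n₁ + 1/n₂) = 0.42 / √(1/180 + 1/101) = 3.3783
Critical value for a one-sided test at α = 0.05: z_α = 1.645.
Power = P(Z > 1.645 − λ) = Φ(1.733) = 0.9585.

Power ≈ 0.958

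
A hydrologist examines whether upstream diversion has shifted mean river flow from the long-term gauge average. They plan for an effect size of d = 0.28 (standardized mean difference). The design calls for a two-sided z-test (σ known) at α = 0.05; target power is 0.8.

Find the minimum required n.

Set Φ(δ − 1.960) = 0.8; then δ − 1.960 = Φ⁻¹(0.8) = 0.842, giving δ = 2.802.
(For δ > 0 the lower-tail rejection region contributes negligibly to power, so the one-term inversion is standard.)
δ = d·√n ⇒ n = (δ/d)² = (2.802 / 0.28)² = 100.11.
Rounding up, n = 101.

n = 101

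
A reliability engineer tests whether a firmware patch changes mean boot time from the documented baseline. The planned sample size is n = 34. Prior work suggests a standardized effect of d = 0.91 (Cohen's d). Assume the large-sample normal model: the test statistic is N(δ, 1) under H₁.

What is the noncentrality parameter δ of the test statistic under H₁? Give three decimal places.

δ ≈ 5.306

The noncentrality parameter scales effect size by the design's sample-size factor: δ = d·√n = 0.91 × √34 = 5.3062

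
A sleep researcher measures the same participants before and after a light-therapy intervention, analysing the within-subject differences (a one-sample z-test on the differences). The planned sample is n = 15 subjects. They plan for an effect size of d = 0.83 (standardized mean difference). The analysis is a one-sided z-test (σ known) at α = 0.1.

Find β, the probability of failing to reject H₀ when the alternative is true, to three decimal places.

Noncentrality parameter: δ = d·√n = 0.83 × √15 = 3.2146
Critical value for a one-sided test at α = 0.1: z_α = 1.282.
Power = P(Z > 1.282 − δ) = Φ(1.933) = 0.9734.
Type II error: β = 1 − power = 1 − 0.9734 = 0.0266.

β ≈ 0.027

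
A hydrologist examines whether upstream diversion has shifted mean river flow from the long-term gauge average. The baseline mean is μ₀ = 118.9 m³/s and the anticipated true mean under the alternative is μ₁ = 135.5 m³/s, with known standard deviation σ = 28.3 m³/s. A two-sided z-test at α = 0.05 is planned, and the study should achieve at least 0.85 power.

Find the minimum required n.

n = 27

Standardized effect: d = |μ₁ − μ₀| / σ = |135.5 − 118.9| / 28.3 = 0.5866
Set Φ(δ − 1.960) = 0.85; then δ − 1.960 = Φ⁻¹(0.85) = 1.036, giving δ = 2.996.
(For δ > 0 the lower-tail rejection region contributes negligibly to power, so the one-term inversion is standard.)
δ = d·√n ⇒ n = (δ/d)² = (2.996 / 0.5866)² = 26.09.
Rounding up, n = 27.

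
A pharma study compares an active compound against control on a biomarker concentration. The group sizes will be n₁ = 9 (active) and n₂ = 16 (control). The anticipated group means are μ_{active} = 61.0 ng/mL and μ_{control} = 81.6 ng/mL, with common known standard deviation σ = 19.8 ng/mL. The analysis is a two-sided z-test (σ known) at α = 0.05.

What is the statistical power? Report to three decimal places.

Power ≈ 0.704

Standardized effect: d = |μ_{active} − μ_{control}| / σ = |61.0 − 81.6| / 19.8 = 1.0404
Noncentrality parameter: λ = d / √(1/n₁ + 1/n₂) = 1.0404 / √(1/9 + 1/16) = 2.4970
Critical value for a two-sided test at α = 0.05: z_{α/2} = 1.960.
Power = Φ(λ − 1.960) + Φ(−λ − 1.960) = Φ(0.537) + Φ(-4.457) = 0.7044 + 0.0000 = 0.7044.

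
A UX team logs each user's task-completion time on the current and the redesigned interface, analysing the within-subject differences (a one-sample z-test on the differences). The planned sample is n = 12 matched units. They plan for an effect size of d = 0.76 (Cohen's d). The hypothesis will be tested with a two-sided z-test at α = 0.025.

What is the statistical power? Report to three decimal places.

Power ≈ 0.652

Noncentrality parameter: δ = d·√n = 0.76 × √12 = 2.6327
Critical value for a two-sided test at α = 0.025: z_{α/2} = 2.241.
Power = Φ(δ − 2.241) + Φ(−δ − 2.241) = Φ(0.391) + Φ(-4.874) = 0.6522 + 0.0000 = 0.6522.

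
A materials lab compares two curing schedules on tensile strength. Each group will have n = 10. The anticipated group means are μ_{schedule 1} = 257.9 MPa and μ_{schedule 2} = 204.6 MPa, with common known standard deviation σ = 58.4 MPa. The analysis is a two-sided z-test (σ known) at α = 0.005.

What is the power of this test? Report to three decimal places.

Standardized effect: d = |μ_{schedule 1} − μ_{schedule 2}| / σ = |257.9 − 204.6| / 58.4 = 0.9127
Noncentrality parameter: δ = d·√(n/2) = 0.9127 × √(10/2) = 2.0408
Two-sided α = 0.005 → critical value z_{0.0025} = 2.807.
Power = Φ(δ − 2.807) + Φ(−δ − 2.807) = Φ(-0.766) + Φ(-4.848) = 0.2218 + 0.0000 = 0.2218.

Power ≈ 0.222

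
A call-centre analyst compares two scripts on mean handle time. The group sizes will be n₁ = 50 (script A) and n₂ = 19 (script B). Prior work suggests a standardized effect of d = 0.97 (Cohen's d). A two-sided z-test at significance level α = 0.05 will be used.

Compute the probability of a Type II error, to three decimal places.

β ≈ 0.051

Noncentrality parameter: δ = d / √(1/n₁ + 1/n₂) = 0.97 / √(1/50 + 1/19) = 3.5992
Critical value for a two-sided test at α = 0.05: z_{α/2} = 1.960.
Power = Φ(δ − 1.960) + Φ(−δ − 1.960) = Φ(1.639) + Φ(-5.559) = 0.9494 + 0.0000 = 0.9494.
Type II error: β = 1 − power = 1 − 0.9494 = 0.0506.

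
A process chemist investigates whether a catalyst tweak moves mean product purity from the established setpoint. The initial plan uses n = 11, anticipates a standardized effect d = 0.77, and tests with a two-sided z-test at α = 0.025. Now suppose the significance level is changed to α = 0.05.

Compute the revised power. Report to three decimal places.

Power ≈ 0.724

δ = d·√n = 0.77 × √11 = 2.5538 (unchanged). New critical value: z_{0.025} = 1.960.
Revised power = Φ(δ − 1.960) + Φ(−δ − 1.960) = Φ(0.594) + Φ(-4.514) = 0.7237 + 0.0000 = 0.7237.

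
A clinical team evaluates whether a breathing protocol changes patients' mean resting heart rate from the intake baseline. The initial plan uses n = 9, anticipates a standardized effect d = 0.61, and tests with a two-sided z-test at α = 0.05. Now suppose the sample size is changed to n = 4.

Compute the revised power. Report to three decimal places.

Power ≈ 0.230

With n = 4: δ = d·√n = 0.61 × √4 = 1.2200. Critical value z_{0.025} = 1.960.
Revised power = Φ(δ − 1.960) + Φ(−δ − 1.960) = Φ(-0.740) + Φ(-3.180) = 0.2297 + 0.0007 = 0.2304.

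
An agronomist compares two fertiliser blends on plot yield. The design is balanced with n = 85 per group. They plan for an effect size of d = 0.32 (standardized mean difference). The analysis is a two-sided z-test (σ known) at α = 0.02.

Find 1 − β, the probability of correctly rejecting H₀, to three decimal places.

Power ≈ 0.405

Noncentrality parameter: λ = d·√(n/2) = 0.32 × √(85/2) = 2.0861
Critical value for a two-sided test at α = 0.02: z_{α/2} = 2.326.
Power = Φ(λ − 2.326) + Φ(−λ − 2.326) = Φ(-0.240) + Φ(-4.412) = 0.4051 + 0.0000 = 0.4051.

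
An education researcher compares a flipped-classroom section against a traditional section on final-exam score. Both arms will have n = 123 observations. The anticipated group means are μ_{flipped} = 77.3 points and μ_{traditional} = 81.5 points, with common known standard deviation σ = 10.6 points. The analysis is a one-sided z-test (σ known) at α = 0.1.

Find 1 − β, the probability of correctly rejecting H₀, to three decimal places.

Power ≈ 0.966

Standardized effect: d = |μ_{flipped} − μ_{traditional}| / σ = |77.3 − 81.5| / 10.6 = 0.3962
Noncentrality parameter: δ = d·√(n/2) = 0.3962 × √(123/2) = 3.1073
One-sided α = 0.1 → critical value z_{0.1} = 1.282.
Power = Φ(δ − 1.282) = Φ(1.826) = 0.9661.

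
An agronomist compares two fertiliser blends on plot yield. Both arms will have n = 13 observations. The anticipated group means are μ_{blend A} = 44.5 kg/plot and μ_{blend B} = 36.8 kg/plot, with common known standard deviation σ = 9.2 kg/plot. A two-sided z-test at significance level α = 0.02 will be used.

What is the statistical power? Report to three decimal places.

Power ≈ 0.424

Standardized effect: d = |μ_{blend A} − μ_{blend B}| / σ = |44.5 − 36.8| / 9.2 = 0.8370
Noncentrality parameter: δ = d·√(n/2) = 0.8370 × √(13/2) = 2.1338
Two-sided α = 0.02 → critical value z_{0.01} = 2.326.
Power = Φ(δ − 2.326) + Φ(−δ − 2.326) = Φ(-0.193) + Φ(-4.460) = 0.4237 + 0.0000 = 0.4237.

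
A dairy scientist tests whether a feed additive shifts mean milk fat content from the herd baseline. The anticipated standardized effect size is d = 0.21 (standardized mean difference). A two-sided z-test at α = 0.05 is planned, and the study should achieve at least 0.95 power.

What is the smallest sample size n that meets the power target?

Set Φ(δ − 1.960) = 0.95; then δ − 1.960 = Φ⁻¹(0.95) = 1.645, giving δ = 3.605.
(The Φ(−δ − z_{α/2}) term is vanishingly small for δ > 0 and is dropped in the standard sample-size formula.)
δ = d·√n ⇒ n = (δ/d)² = (3.605 / 0.21)² = 294.66.
Round up to the next whole unit.

n = 295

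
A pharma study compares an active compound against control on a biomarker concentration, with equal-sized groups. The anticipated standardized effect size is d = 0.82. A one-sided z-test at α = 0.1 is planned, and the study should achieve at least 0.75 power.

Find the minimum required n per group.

Set Φ(δ − 1.282) = 0.75; then δ − 1.282 = Φ⁻¹(0.75) = 0.674, giving δ = 1.956.
δ = d·√(n/2) ⇒ n = 2(δ/d)² = 2 × (1.956 / 0.82)² = 11.38.
Round up to the next whole unit.

n = 12 per group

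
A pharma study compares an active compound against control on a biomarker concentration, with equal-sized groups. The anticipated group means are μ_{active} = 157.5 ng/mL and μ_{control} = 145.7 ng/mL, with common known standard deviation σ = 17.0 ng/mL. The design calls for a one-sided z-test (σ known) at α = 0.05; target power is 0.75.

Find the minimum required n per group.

Standardized effect: d = |μ_{active} − μ_{control}| / σ = |157.5 − 145.7| / 17.0 = 0.6941
Set Φ(δ − 1.645) = 0.75; then δ − 1.645 = Φ⁻¹(0.75) = 0.674, giving δ = 2.319.
δ = d·√(n/2) ⇒ n = 2(δ/d)² = 2 × (2.319 / 0.6941)² = 22.33.
Round up to the next whole unit.

n = 23 per group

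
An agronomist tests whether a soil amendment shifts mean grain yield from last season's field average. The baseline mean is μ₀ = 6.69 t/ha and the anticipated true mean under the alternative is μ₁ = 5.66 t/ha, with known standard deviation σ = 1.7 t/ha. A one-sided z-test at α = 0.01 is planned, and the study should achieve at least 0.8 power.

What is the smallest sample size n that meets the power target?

Standardized effect: d = |μ₁ − μ₀| / σ = |5.66 − 6.69| / 1.7 = 0.6059
Set Φ(δ − 2.326) = 0.8; then δ − 2.326 = Φ⁻¹(0.8) = 0.842, giving δ = 3.168.
δ = d·√n ⇒ n = (δ/d)² = (3.168 / 0.6059)² = 27.34.
Round up to the next whole unit.

n = 28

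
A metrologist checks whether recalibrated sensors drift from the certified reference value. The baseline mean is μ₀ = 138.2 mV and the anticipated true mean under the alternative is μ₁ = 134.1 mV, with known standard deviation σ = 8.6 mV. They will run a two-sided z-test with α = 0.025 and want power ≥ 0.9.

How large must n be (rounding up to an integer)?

n = 55

Standardized effect: d = |μ₁ − μ₀| / σ = |134.1 − 138.2| / 8.6 = 0.4767
For power 0.9 need Φ(δ − z_{0.0125}) = 0.9, so δ = z_{0.0125} + z_{0.10} = 2.241 + 1.282 = 3.523.
(For δ > 0 the lower-tail rejection region contributes negligibly to power, so the one-term inversion is standard.)
δ = d·√n ⇒ n = (δ/d)² = (3.523 / 0.4767)² = 54.61.
Round up to the next whole unit.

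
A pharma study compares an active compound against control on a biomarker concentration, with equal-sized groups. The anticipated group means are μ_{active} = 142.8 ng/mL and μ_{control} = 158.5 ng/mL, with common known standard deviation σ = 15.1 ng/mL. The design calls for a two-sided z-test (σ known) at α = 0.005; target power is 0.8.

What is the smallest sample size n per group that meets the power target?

Standardized effect: d = |μ_{active} − μ_{control}| / σ = |142.8 − 158.5| / 15.1 = 1.0397
Set Φ(δ − 2.807) = 0.8; then δ − 2.807 = Φ⁻¹(0.8) = 0.842, giving δ = 3.649.
(For δ > 0 the lower-tail rejection region contributes negligibly to power, so the one-term inversion is standard.)
δ = d·√(n/2) ⇒ n = 2(δ/d)² = 2 × (3.649 / 1.0397)² = 24.63.
Round up to the next whole unit.

n = 25 per group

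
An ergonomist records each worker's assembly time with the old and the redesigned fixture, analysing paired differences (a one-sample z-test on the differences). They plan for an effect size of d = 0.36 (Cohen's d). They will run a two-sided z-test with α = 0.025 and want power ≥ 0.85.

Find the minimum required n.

n = 83

For power 0.85 need Φ(δ − z_{0.0125}) = 0.85, so δ = z_{0.0125} + z_{0.15} = 2.241 + 1.036 = 3.278.
(For δ > 0 the lower-tail rejection region contributes negligibly to power, so the one-term inversion is standard.)
δ = d·√n ⇒ n = (δ/d)² = (3.278 / 0.36)² = 82.90.
Round up to the next whole unit.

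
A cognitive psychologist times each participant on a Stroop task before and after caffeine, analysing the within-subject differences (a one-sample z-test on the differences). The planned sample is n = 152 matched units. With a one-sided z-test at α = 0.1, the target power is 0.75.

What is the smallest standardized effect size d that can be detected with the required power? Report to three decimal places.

d ≈ 0.159

Need Φ(δ − 1.282) = 0.75, so δ = 1.282 + 0.674 = 1.956.
δ = d·√n ⇒ d = δ/√n = 1.956/√152 = 0.1587.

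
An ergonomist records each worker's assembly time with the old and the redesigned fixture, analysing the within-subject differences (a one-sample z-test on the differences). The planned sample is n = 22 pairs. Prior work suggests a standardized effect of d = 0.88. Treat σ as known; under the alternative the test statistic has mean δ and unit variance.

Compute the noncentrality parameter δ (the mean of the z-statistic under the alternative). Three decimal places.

δ = d·√n = 0.88 × √22 = 4.1276

δ ≈ 4.128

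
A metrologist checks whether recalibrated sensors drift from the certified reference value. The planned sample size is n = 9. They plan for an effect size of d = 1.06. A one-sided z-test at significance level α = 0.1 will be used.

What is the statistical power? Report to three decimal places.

Power ≈ 0.971

Noncentrality parameter: δ = d·√n = 1.06 × √9 = 3.1800
Critical value for a one-sided test at α = 0.1: z_α = 1.282.
Power = P(Z > 1.282 − δ) = Φ(1.898) = 0.9712.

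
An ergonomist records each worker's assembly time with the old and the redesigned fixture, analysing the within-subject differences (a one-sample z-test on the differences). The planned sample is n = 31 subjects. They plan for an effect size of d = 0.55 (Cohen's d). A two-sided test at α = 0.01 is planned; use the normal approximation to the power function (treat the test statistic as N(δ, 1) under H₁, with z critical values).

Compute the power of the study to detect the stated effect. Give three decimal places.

Power ≈ 0.687

Noncentrality parameter: λ = d·√n = 0.55 × √31 = 3.0623
Two-sided α = 0.01 → critical value z_{0.005} = 2.576.
Power = Φ(λ − 2.576) + Φ(−λ − 2.576) = Φ(0.486) + Φ(-5.638) = 0.6867 + 0.0000 = 0.6867.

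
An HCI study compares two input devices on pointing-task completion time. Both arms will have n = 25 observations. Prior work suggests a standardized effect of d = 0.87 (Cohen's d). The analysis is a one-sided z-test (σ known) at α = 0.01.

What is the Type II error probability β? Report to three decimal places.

Noncentrality parameter: δ = d·√(n/2) = 0.87 × √(25/2) = 3.0759
Critical value for a one-sided test at α = 0.01: z_α = 2.326.
Power = Φ(δ − 2.326) = Φ(0.750) = 0.7732.
Type II error: β = 1 − power = 1 − 0.7732 = 0.2268.

β ≈ 0.227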